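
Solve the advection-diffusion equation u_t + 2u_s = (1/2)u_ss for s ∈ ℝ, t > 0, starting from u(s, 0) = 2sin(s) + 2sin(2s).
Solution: Moving frame: η = s - 2t, σ = t, u = w(η,σ), so u_t = w_σ - 2w_η and u_ss = w_ηη.
Hence u_t + 2u_s = w_σ and the PDE becomes the heat equation w_σ = (1/2)w_ηη on η ∈ ℝ.
Initial data: w(η,0) = u(η,0) = 2sin(η) + 2sin(2η). Each mode sin(nη) decays as exp(-n²σ/2) on ℝ, so w(η,σ) = Σ c_n exp(-n²σ/2) sin(nη) with c_1=2, c_2=2: w(η,σ) = 2exp(-2σ)sin(2η) + 2exp(-σ/2)sin(η).
Substituting back: u(s,t) = w(s - 2t, t).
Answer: u(s, t) = 2exp(-2t)sin(2s - 4t) + 2exp(-t/2)sin(s - 2t)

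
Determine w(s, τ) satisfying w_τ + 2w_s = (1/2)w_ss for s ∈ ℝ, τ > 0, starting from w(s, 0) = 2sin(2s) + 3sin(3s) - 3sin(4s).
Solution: Change to a moving frame: let η = s - 2τ, σ = τ and write w(s,τ) = u(η,σ).
By the chain rule w_τ = u_σ - 2u_η, w_s = u_η, w_ss = u_ηη.
Then w_τ + 2w_s = u_σ: the advection term cancels and the PDE becomes the heat equation u_σ = (1/2)u_ηη on η ∈ ℝ.
Initial data: u(η,0) = w(η,0) = 2sin(2η) + 3sin(3η) - 3sin(4η).
On η ∈ ℝ each mode satisfies (sin(nη))″ = -n² sin(nη), so exp(-n²σ/2) sin(nη) solves the heat equation; by superposition u(η,σ) = Σ c_n exp(-n²σ/2) sin(nη).
Reading off the coefficients: c_2=2, c_3=3, c_4=-3, so u(η,σ) = 2exp(-2σ)sin(2η) - 3exp(-8σ)sin(4η) + 3exp(-9σ/2)sin(3η).
Substituting back η = s - 2τ, σ = τ: w(s,τ) = u(s - 2τ, τ).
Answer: w(s, τ) = 2exp(-2τ)sin(2s - 4τ) - 3exp(-8τ)sin(4s - 8τ) + 3exp(-9τ/2)sin(3s - 6τ)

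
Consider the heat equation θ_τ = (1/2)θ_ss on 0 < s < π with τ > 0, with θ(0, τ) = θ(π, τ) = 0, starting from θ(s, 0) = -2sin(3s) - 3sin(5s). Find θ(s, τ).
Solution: Separating variables: θ = Σ c_n exp(-n²τ/2) sin(ns). From θ(s,0) = -2sin(3s) - 3sin(5s): c_3=-2, c_5=-3.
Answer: θ(s, τ) = -2exp(-9τ/2)sin(3s) - 3exp(-25τ/2)sin(5s)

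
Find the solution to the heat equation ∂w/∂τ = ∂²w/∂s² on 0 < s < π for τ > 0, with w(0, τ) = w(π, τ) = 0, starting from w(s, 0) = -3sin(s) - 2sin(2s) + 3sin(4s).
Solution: Separating variables: w = Σ c_n exp(-n²τ) sin(ns). From w(s,0) = -3sin(s) - 2sin(2s) + 3sin(4s): c_1=-3, c_2=-2, c_4=3.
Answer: w(s, τ) = -3exp(-τ)sin(s) - 2exp(-4τ)sin(2s) + 3exp(-16τ)sin(4s)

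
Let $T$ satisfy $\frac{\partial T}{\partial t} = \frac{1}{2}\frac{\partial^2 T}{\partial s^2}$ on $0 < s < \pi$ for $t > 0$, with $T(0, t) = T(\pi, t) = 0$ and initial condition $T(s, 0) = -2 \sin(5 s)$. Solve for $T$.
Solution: Using separation of variables $T = X(s)G(t)$:
Eigenfunctions: $\sin(ns)$, $n = 1, 2, 3, \ldots$
General solution: $T(s, t) = \sum c_n \sin(ns) e^{-n^2 t/2}$
Matching $T(s,0) = -2 \sin(5 s)$ term by term: $c_5=-2$.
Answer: $T(s, t) = -2 e^{-25 t/2} \sin(5 s)$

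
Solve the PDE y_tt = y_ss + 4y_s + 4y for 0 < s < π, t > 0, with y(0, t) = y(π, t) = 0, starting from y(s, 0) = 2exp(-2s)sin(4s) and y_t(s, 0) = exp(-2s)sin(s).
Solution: Substitute y = exp(-2s)u.
Then y_s = exp(-2s)(u_s - 2u), y_ss = exp(-2s)(u_ss - 4u_s + 4u), y_tt = exp(-2s)u_tt; substituting and dividing by exp(-2s), the lower-order terms cancel: u_tt = u_ss (standard wave equation).
Data for u: u(s,0) = exp(2s)y(s,0) = 2sin(4s); u_t(s,0) = exp(2s)y_t(s,0) = sin(s). The boundary conditions carry over: u(0,t) = u(π,t) = 0.
Separating variables: u = Σ [A_n cos(ω_n t) + B_n sin(ω_n t)] sin(ns), ω_n = n. From ICs (B_n = velocity coefficient / ω_n): A_4=2, B_1=1.
So u(s,t) = sin(s)sin(t) + 2sin(4s)cos(4t), and y(s,t) = exp(-2s)u(s,t).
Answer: y(s, t) = exp(-2s)sin(s)sin(t) + 2exp(-2s)sin(4s)cos(4t)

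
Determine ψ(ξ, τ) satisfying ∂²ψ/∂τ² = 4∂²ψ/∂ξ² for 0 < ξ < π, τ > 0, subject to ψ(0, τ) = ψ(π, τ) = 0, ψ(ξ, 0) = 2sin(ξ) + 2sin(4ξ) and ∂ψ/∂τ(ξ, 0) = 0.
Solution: Using separation of variables ψ = X(ξ)T(τ):
Eigenfunctions: sin(nξ), n = 1, 2, 3, ...
General solution: ψ(ξ, τ) = Σ [A_n cos(2n τ) + B_n sin(2n τ)] sin(nξ)
From ψ(ξ,0) = 2sin(ξ) + 2sin(4ξ): A_1=2, A_4=2. From ψ_τ(ξ,0) = 0: all B_n = 0.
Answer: ψ(ξ, τ) = 2sin(ξ)cos(2τ) + 2sin(4ξ)cos(8τ)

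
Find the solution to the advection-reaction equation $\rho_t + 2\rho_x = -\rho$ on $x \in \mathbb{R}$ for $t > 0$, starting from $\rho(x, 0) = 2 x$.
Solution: Substitute $\rho = e^{-t}u$, i.e. $u = e^{t}\rho$.
By the product rule, $\rho_t = e^{-t}(u_t - u)$, $\rho_x = e^{-t}u_x$.
Substituting into the PDE and dividing by $e^{-t}$: $u_t - u + 2u_x = -u$.
The lower-order terms cancel, leaving the standard advection equation $u_t + 2u_x = 0$.
Initial data for $u$: $u(x,0) = \rho(x,0) = 2 x$.
Solve for $u$:
  By method of characteristics (waves move right with speed 2):
  Along characteristics $x - 2t =$ const, $u$ is constant, so $u(x,t) = f(x - 2t)$ with $f = u( \cdot , 0)$.
Hence $u(x,t) = -4 t + 2 x$.
Transform back: $\rho(x,t) = e^{-t}u(x,t)$.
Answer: $\rho(x, t) = -4 t e^{-t} + 2 x e^{-t}$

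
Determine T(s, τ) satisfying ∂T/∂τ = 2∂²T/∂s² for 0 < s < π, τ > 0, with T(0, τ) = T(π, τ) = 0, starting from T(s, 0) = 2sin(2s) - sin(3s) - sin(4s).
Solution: Using separation of variables T = X(s)G(τ):
Eigenfunctions: sin(ns), n = 1, 2, 3, ...
General solution: T(s, τ) = Σ c_n sin(ns) exp(-2n² τ)
Matching T(s,0) = 2sin(2s) - sin(3s) - sin(4s) term by term: c_2=2, c_3=-1, c_4=-1.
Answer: T(s, τ) = 2exp(-8τ)sin(2s) - exp(-18τ)sin(3s) - exp(-32τ)sin(4s)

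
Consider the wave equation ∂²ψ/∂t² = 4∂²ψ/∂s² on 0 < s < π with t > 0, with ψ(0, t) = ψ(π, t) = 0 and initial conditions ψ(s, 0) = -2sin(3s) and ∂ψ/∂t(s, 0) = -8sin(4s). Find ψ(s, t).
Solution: Using separation of variables ψ = X(s)T(t):
Eigenfunctions: sin(ns), n = 1, 2, 3, ...
General solution: ψ(s, t) = Σ [A_n cos(2n t) + B_n sin(2n t)] sin(ns)
From ψ(s,0) = -2sin(3s): A_3=-2. From ψ_t(s,0) = -8sin(4s), using ψ_t(s,0) = Σ ω_n B_n sin(ns) with ω_n = 2n: B_4 = (-8)/8 = -1.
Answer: ψ(s, t) = -2sin(3s)cos(6t) - sin(4s)sin(8t)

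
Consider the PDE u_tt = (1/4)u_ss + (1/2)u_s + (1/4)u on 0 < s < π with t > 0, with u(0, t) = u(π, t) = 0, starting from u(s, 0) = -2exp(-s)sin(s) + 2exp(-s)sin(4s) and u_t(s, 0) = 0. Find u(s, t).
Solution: Substitute u = exp(-s)w.
Then u_s = exp(-s)(w_s - w), u_ss = exp(-s)(w_ss - 2w_s + w), u_tt = exp(-s)w_tt; substituting and dividing by exp(-s), the lower-order terms cancel: w_tt = (1/4)w_ss (standard wave equation).
Data for w: w(s,0) = exp(s)u(s,0) = -2sin(s) + 2sin(4s); w_t(s,0) = exp(s)u_t(s,0) = 0. The boundary conditions carry over: w(0,t) = w(π,t) = 0.
Separating variables: w = Σ [A_n cos(ω_n t) + B_n sin(ω_n t)] sin(ns), ω_n = n/2. From ICs: A_1=-2, A_4=2.
So w(s,t) = -2sin(s)cos(t/2) + 2sin(4s)cos(2t), and u(s,t) = exp(-s)w(s,t).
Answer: u(s, t) = -2exp(-s)sin(s)cos(t/2) + 2exp(-s)sin(4s)cos(2t)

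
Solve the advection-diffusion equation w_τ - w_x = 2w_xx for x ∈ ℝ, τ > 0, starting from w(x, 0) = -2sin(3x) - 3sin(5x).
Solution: Change to a moving frame: let η = x + τ, σ = τ and write w(x,τ) = u(η,σ).
By the chain rule w_τ = u_σ + u_η, w_x = u_η, w_xx = u_ηη.
Then w_τ - w_x = u_σ: the advection term cancels and the PDE becomes the heat equation u_σ = 2u_ηη on η ∈ ℝ.
Initial data: u(η,0) = w(η,0) = -2sin(3η) - 3sin(5η).
On η ∈ ℝ each mode satisfies (sin(nη))″ = -n² sin(nη), so exp(-2n²σ) sin(nη) solves the heat equation; by superposition u(η,σ) = Σ c_n exp(-2n²σ) sin(nη).
Reading off the coefficients: c_3=-2, c_5=-3, so u(η,σ) = -2exp(-18σ)sin(3η) - 3exp(-50σ)sin(5η).
Substituting back η = x + τ, σ = τ: w(x,τ) = u(x + τ, τ).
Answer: w(x, τ) = -2exp(-18τ)sin(3x + 3τ) - 3exp(-50τ)sin(5x + 5τ)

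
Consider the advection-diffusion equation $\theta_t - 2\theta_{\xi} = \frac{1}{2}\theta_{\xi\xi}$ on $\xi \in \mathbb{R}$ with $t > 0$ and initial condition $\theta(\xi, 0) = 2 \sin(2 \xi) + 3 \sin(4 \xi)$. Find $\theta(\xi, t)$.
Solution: Change to a moving frame: let $\eta = \xi + 2t$, $\sigma = t$ and write $\theta(\xi,t) = u(\eta,\sigma)$.
By the chain rule $\theta_t = u_{\sigma} + 2u_{\eta}$, $\theta_{\xi} = u_{\eta}$, $\theta_{\xi\xi} = u_{\eta\eta}$.
Then $\theta_t - 2\theta_{\xi} = u_{\sigma}$: the advection term cancels and the PDE becomes the heat equation $u_{\sigma} = \frac{1}{2}u_{\eta\eta}$ on $\eta \in \mathbb{R}$.
Initial data: $u(\eta,0) = \theta(\eta,0) = 2 \sin(2 \eta) + 3 \sin(4 \eta)$.
On $\eta \in \mathbb{R}$ each mode satisfies $(\sin(n\eta))'' = -n^2 \sin(n\eta)$, so $e^{-n^2\sigma/2} \sin(n\eta)$ solves the heat equation; by superposition $u(\eta,\sigma) = \sum c_n e^{-n^2\sigma/2} \sin(n\eta)$.
Reading off the coefficients: $c_2=2, c_4=3$, so $u(\eta,\sigma) = 2 e^{-2 \sigma} \sin(2 \eta) + 3 e^{-8 \sigma} \sin(4 \eta)$.
Substituting back $\eta = \xi + 2t$, $\sigma = t$: $\theta(\xi,t) = u(\xi + 2t, t)$.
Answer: $\theta(\xi, t) = 2 e^{-2 t} \sin(2 \xi + 4 t) + 3 e^{-8 t} \sin(4 \xi + 8 t)$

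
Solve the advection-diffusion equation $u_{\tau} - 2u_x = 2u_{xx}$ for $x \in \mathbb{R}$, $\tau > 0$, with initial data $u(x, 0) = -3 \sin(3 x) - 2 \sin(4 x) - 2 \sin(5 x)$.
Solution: Change to a moving frame: let $\eta = x + 2\tau$, $\sigma = \tau$ and write $u(x,\tau) = w(\eta,\sigma)$.
By the chain rule $u_{\tau} = w_{\sigma} + 2w_{\eta}$, $u_x = w_{\eta}$, $u_{xx} = w_{\eta\eta}$.
Then $u_{\tau} - 2u_x = w_{\sigma}$: the advection term cancels and the PDE becomes the heat equation $w_{\sigma} = 2w_{\eta\eta}$ on $\eta \in \mathbb{R}$.
Initial data: $w(\eta,0) = u(\eta,0) = -3 \sin(3 \eta) - 2 \sin(4 \eta) - 2 \sin(5 \eta)$.
On $\eta \in \mathbb{R}$ each mode satisfies $(\sin(n\eta))'' = -n^2 \sin(n\eta)$, so $e^{-2n^2\sigma} \sin(n\eta)$ solves the heat equation; by superposition $w(\eta,\sigma) = \sum c_n e^{-2n^2\sigma} \sin(n\eta)$.
Reading off the coefficients: $c_3=-3, c_4=-2, c_5=-2$, so $w(\eta,\sigma) = -3 e^{-18 \sigma} \sin(3 \eta) - 2 e^{-32 \sigma} \sin(4 \eta) - 2 e^{-50 \sigma} \sin(5 \eta)$.
Substituting back $\eta = x + 2\tau$, $\sigma = \tau$: $u(x,\tau) = w(x + 2\tau, \tau)$.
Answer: $u(x, \tau) = -3 e^{-18 \tau} \sin(6 \tau + 3 x) - 2 e^{-32 \tau} \sin(8 \tau + 4 x) - 2 e^{-50 \tau} \sin(10 \tau + 5 x)$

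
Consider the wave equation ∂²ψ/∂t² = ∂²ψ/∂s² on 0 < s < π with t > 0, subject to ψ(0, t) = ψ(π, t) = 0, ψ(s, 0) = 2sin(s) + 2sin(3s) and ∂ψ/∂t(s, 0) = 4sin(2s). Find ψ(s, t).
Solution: Using separation of variables ψ = X(s)T(t):
Eigenfunctions: sin(ns), n = 1, 2, 3, ...
General solution: ψ(s, t) = Σ [A_n cos(n t) + B_n sin(n t)] sin(ns)
From ψ(s,0) = 2sin(s) + 2sin(3s): A_1=2, A_3=2. From ψ_t(s,0) = 4sin(2s), using ψ_t(s,0) = Σ ω_n B_n sin(ns) with ω_n = n: B_2 = 4/2 = 2.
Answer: ψ(s, t) = 2sin(s)cos(t) + 2sin(2s)sin(2t) + 2sin(3s)cos(3t)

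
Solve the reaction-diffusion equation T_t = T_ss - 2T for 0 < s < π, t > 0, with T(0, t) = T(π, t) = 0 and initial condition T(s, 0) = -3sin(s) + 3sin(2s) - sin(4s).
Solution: Substitute T = exp(-2t)u.
Then T_t = exp(-2t)(u_t - 2u), T_ss = exp(-2t)u_ss; substituting and dividing by exp(-2t), the lower-order terms cancel: u_t = u_ss (standard heat equation).
Data for u: u(s,0) = T(s,0) = -3sin(s) + 3sin(2s) - sin(4s). The boundary conditions carry over: u(0,t) = u(π,t) = 0.
Separating variables: u = Σ c_n exp(-n²t) sin(ns). From u(s,0) = -3sin(s) + 3sin(2s) - sin(4s): c_1=-3, c_2=3, c_4=-1.
So u(s,t) = -3exp(-t)sin(s) + 3exp(-4t)sin(2s) - exp(-16t)sin(4s), and T(s,t) = exp(-2t)u(s,t).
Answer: T(s, t) = -3exp(-3t)sin(s) + 3exp(-6t)sin(2s) - exp(-18t)sin(4s)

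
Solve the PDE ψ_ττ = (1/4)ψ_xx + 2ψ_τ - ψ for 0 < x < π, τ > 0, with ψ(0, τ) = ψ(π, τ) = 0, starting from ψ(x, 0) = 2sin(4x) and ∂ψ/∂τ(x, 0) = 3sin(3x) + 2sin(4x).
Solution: Substitute ψ = exp(τ)u.
Then ψ_τ = exp(τ)(u_τ + u), ψ_ττ = exp(τ)(u_ττ + 2u_τ + u), ψ_xx = exp(τ)u_xx; substituting and dividing by exp(τ), the lower-order terms cancel: u_ττ = (1/4)u_xx (standard wave equation).
Data for u: u(x,0) = ψ(x,0) = 2sin(4x); u_τ(x,0) = ψ_τ(x,0) - ψ(x,0) = 3sin(3x). The boundary conditions carry over: u(0,τ) = u(π,τ) = 0.
Separating variables: u = Σ [A_n cos(ω_n τ) + B_n sin(ω_n τ)] sin(nx), ω_n = n/2. From ICs (B_n = velocity coefficient / ω_n): A_4=2, B_3=2.
So u(x,τ) = 2sin(3x)sin(3τ/2) + 2sin(4x)cos(2τ), and ψ(x,τ) = exp(τ)u(x,τ).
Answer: ψ(x, τ) = 2exp(τ)sin(3x)sin(3τ/2) + 2exp(τ)sin(4x)cos(2τ)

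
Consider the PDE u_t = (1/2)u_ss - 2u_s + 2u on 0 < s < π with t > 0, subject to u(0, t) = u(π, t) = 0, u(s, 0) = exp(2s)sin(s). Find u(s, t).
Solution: Substitute u = exp(2s)w.
Then u_s = exp(2s)(w_s + 2w), u_ss = exp(2s)(w_ss + 4w_s + 4w), u_t = exp(2s)w_t; substituting and dividing by exp(2s), the lower-order terms cancel: w_t = (1/2)w_ss (standard heat equation).
Data for w: w(s,0) = exp(-2s)u(s,0) = sin(s). The boundary conditions carry over: w(0,t) = w(π,t) = 0.
Separating variables: w = Σ c_n exp(-n²t/2) sin(ns). From w(s,0) = sin(s): c_1=1.
So w(s,t) = exp(-t/2)sin(s), and u(s,t) = exp(2s)w(s,t).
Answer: u(s, t) = exp(2s)exp(-t/2)sin(s)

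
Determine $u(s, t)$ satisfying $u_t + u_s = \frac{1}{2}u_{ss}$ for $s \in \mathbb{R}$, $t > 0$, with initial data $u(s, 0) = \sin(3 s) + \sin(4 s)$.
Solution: Change to a moving frame: let $\eta = s - t$, $\sigma = t$ and write $u(s,t) = w(\eta,\sigma)$.
By the chain rule $u_t = w_{\sigma} - w_{\eta}$, $u_s = w_{\eta}$, $u_{ss} = w_{\eta\eta}$.
Then $u_t + u_s = w_{\sigma}$: the advection term cancels and the PDE becomes the heat equation $w_{\sigma} = \frac{1}{2}w_{\eta\eta}$ on $\eta \in \mathbb{R}$.
Initial data: $w(\eta,0) = u(\eta,0) = \sin(3 \eta) + \sin(4 \eta)$.
On $\eta \in \mathbb{R}$ each mode satisfies $(\sin(n\eta))'' = -n^2 \sin(n\eta)$, so $e^{-n^2\sigma/2} \sin(n\eta)$ solves the heat equation; by superposition $w(\eta,\sigma) = \sum c_n e^{-n^2\sigma/2} \sin(n\eta)$.
Reading off the coefficients: $c_3=1, c_4=1$, so $w(\eta,\sigma) = e^{-8 \sigma} \sin(4 \eta) + e^{-9 \sigma/2} \sin(3 \eta)$.
Substituting back $\eta = s - t$, $\sigma = t$: $u(s,t) = w(s - t, t)$.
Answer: $u(s, t) = e^{-8 t} \sin(4 s - 4 t) + e^{-9 t/2} \sin(3 s - 3 t)$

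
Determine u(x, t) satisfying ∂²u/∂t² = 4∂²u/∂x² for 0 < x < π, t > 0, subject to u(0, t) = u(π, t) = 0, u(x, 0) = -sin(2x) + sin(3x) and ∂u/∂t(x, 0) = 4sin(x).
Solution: Separating variables: u = Σ [A_n cos(ω_n t) + B_n sin(ω_n t)] sin(nx), ω_n = 2n. From ICs (B_n = velocity coefficient / ω_n): A_2=-1, A_3=1, B_1=2.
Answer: u(x, t) = 2sin(2t)sin(x) - sin(2x)cos(4t) + sin(3x)cos(6t)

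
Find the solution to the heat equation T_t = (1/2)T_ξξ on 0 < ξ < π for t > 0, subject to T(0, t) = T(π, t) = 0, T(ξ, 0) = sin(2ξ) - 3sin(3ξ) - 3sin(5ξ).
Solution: Separating variables: T = Σ c_n exp(-n²t/2) sin(nξ). From T(ξ,0) = sin(2ξ) - 3sin(3ξ) - 3sin(5ξ): c_2=1, c_3=-3, c_5=-3.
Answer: T(ξ, t) = exp(-2t)sin(2ξ) - 3exp(-9t/2)sin(3ξ) - 3exp(-25t/2)sin(5ξ)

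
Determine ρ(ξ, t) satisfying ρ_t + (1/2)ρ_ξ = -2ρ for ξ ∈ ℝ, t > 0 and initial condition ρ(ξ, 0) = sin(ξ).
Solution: Substitute ρ = exp(-2t)u.
Then ρ_t = exp(-2t)(u_t - 2u), ρ_ξ = exp(-2t)u_ξ; substituting and dividing by exp(-2t), the lower-order terms cancel: u_t + (1/2)u_ξ = 0 (standard advection equation).
Data for u: u(ξ,0) = ρ(ξ,0) = sin(ξ).
By characteristics (dξ/dt = 1/2), u(ξ,t) = f(ξ - (1/2)t) with f = u(·, 0).
So u(ξ,t) = -sin(t/2 - ξ), and ρ(ξ,t) = exp(-2t)u(ξ,t).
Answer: ρ(ξ, t) = -exp(-2t)sin(t/2 - ξ)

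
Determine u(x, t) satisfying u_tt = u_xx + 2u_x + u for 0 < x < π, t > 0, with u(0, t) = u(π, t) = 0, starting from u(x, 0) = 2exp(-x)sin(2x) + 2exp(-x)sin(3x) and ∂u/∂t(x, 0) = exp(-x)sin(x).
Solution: Substitute u = exp(-x)w, i.e. w = exp(x)u.
By the product rule, u_x = exp(-x)(w_x - w), u_xx = exp(-x)(w_xx - 2w_x + w), u_tt = exp(-x)w_tt.
Substituting into the PDE and dividing by exp(-x): w_tt = (w_xx - 2w_x + w) + 2(w_x - w) + w.
The lower-order terms cancel, leaving the standard wave equation w_tt = w_xx.
Initial data for w: w(x,0) = exp(x)u(x,0) = 2sin(2x) + 2sin(3x); w_t(x,0) = exp(x)u_t(x,0) = sin(x). The boundary conditions carry over: w(0,t) = w(π,t) = 0.
Solve for w:
  Using separation of variables w = X(x)T(t):
  Eigenfunctions: sin(nx), n = 1, 2, 3, ...
  General solution: w(x, t) = Σ [A_n cos(n t) + B_n sin(n t)] sin(nx)
  From w(x,0) = 2sin(2x) + 2sin(3x): A_2=2, A_3=2. From w_t(x,0) = sin(x), using w_t(x,0) = Σ ω_n B_n sin(nx) with ω_n = n: B_1 = 1/1 = 1.
Hence w(x,t) = sin(t)sin(x) + 2sin(2x)cos(2t) + 2sin(3x)cos(3t).
Transform back: u(x,t) = exp(-x)w(x,t).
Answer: u(x, t) = exp(-x)sin(t)sin(x) + 2exp(-x)sin(2x)cos(2t) + 2exp(-x)sin(3x)cos(3t)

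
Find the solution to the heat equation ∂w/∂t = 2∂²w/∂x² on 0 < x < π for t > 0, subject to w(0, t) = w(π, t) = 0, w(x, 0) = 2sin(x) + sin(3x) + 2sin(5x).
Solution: Separating variables: w = Σ c_n exp(-2n²t) sin(nx). From w(x,0) = 2sin(x) + sin(3x) + 2sin(5x): c_1=2, c_3=1, c_5=2.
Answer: w(x, t) = 2exp(-2t)sin(x) + exp(-18t)sin(3x) + 2exp(-50t)sin(5x)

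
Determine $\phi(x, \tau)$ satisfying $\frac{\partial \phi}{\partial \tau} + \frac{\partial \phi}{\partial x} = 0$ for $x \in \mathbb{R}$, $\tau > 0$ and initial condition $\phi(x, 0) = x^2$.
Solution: By characteristics ($dx/d\tau = 1$), $\phi(x,\tau) = f(x - \tau)$ with $f = \phi( \cdot , 0)$.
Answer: $\phi(x, \tau) = \tau^2 - 2 \tau x + x^2$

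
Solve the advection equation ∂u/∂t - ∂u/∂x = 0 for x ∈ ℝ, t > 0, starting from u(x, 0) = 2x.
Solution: By characteristics (dx/dt = -1), u(x,t) = f(x + t) with f = u(·, 0).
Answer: u(x, t) = 2t + 2x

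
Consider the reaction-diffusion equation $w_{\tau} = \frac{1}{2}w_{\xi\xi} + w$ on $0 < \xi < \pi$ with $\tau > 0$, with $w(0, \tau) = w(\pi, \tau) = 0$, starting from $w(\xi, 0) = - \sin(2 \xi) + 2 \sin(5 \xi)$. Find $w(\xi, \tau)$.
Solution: Substitute $w = e^{\tau}u$, i.e. $u = e^{-\tau}w$.
By the product rule, $w_{\tau} = e^{\tau}(u_{\tau} + u)$, $w_{\xi\xi} = e^{\tau}u_{\xi\xi}$.
Substituting into the PDE and dividing by $e^{\tau}$: $u_{\tau} + u = \frac{1}{2}u_{\xi\xi} + u$.
The lower-order terms cancel, leaving the standard heat equation $u_{\tau} = \frac{1}{2}u_{\xi\xi}$.
Initial data for $u$: $u(\xi,0) = w(\xi,0) = - \sin(2 \xi) + 2 \sin(5 \xi)$. The boundary conditions carry over: $u(0,\tau) = u(\pi,\tau) = 0$.
Solve for $u$:
  Using separation of variables $u = X(\xi)T(\tau)$:
  Eigenfunctions: $\sin(n\xi)$, $n = 1, 2, 3, \ldots$
  General solution: $u(\xi, \tau) = \sum c_n \sin(n\xi) e^{-n^2 \tau/2}$
  Matching $u(\xi,0) = - \sin(2 \xi) + 2 \sin(5 \xi)$ term by term: $c_2=-1, c_5=2$.
Hence $u(\xi,\tau) = - e^{-2 \tau} \sin(2 \xi) + 2 e^{-25 \tau/2} \sin(5 \xi)$.
Transform back: $w(\xi,\tau) = e^{\tau}u(\xi,\tau)$.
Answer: $w(\xi, \tau) = - e^{-\tau} \sin(2 \xi) + 2 e^{-23 \tau/2} \sin(5 \xi)$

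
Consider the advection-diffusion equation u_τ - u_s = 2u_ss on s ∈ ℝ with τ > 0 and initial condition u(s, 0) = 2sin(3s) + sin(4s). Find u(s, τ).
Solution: Moving frame: η = s + τ, σ = τ, u = w(η,σ), so u_τ = w_σ + w_η and u_ss = w_ηη.
Hence u_τ - u_s = w_σ and the PDE becomes the heat equation w_σ = 2w_ηη on η ∈ ℝ.
Initial data: w(η,0) = u(η,0) = 2sin(3η) + sin(4η). Each mode sin(nη) decays as exp(-2n²σ) on ℝ, so w(η,σ) = Σ c_n exp(-2n²σ) sin(nη) with c_3=2, c_4=1: w(η,σ) = 2exp(-18σ)sin(3η) + exp(-32σ)sin(4η).
Substituting back: u(s,τ) = w(s + τ, τ).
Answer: u(s, τ) = 2exp(-18τ)sin(3s + 3τ) + exp(-32τ)sin(4s + 4τ)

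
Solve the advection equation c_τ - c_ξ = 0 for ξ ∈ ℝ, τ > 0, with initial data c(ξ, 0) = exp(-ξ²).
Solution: By method of characteristics (waves move left with speed 1):
Along characteristics ξ + τ = const, c is constant, so c(ξ,τ) = f(ξ + τ) with f = c(·, 0).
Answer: c(ξ, τ) = exp(-(ξ + τ)²)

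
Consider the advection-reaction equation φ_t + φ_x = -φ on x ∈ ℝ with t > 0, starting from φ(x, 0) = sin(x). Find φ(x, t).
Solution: Substitute φ = exp(-t)u.
Then φ_t = exp(-t)(u_t - u), φ_x = exp(-t)u_x; substituting and dividing by exp(-t), the lower-order terms cancel: u_t + u_x = 0 (standard advection equation).
Data for u: u(x,0) = φ(x,0) = sin(x).
By characteristics (dx/dt = 1), u(x,t) = f(x - t) with f = u(·, 0).
So u(x,t) = -sin(t - x), and φ(x,t) = exp(-t)u(x,t).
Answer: φ(x, t) = -exp(-t)sin(t - x)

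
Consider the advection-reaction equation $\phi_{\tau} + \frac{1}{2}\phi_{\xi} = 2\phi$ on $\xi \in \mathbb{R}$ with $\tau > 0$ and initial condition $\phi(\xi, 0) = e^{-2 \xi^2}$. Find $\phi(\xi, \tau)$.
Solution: Substitute $\phi = e^{2\tau}u$, i.e. $u = e^{-2\tau}\phi$.
By the product rule, $\phi_{\tau} = e^{2\tau}(u_{\tau} + 2u)$, $\phi_{\xi} = e^{2\tau}u_{\xi}$.
Substituting into the PDE and dividing by $e^{2\tau}$: $u_{\tau} + 2u + \frac{1}{2}u_{\xi} = 2u$.
The lower-order terms cancel, leaving the standard advection equation $u_{\tau} + \frac{1}{2}u_{\xi} = 0$.
Initial data for $u$: $u(\xi,0) = \phi(\xi,0) = e^{-2 \xi^2}$.
Solve for $u$:
  By method of characteristics (waves move right with speed 1/2):
  Along characteristics $\xi - \frac{1}{2}\tau =$ const, $u$ is constant, so $u(\xi,\tau) = f(\xi - \frac{1}{2}\tau)$ with $f = u( \cdot , 0)$.
Hence $u(\xi,\tau) = e^{-2 (\xi - \tau/2)^2}$.
Transform back: $\phi(\xi,\tau) = e^{2\tau}u(\xi,\tau)$.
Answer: $\phi(\xi, \tau) = e^{2 \tau} e^{-2 (-\tau/2 + \xi)^2}$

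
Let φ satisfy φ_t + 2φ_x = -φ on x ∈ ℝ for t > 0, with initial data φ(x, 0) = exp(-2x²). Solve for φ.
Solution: Substitute φ = exp(-t)u, i.e. u = exp(t)φ.
By the product rule, φ_t = exp(-t)(u_t - u), φ_x = exp(-t)u_x.
Substituting into the PDE and dividing by exp(-t): u_t - u + 2u_x = -u.
The lower-order terms cancel, leaving the standard advection equation u_t + 2u_x = 0.
Initial data for u: u(x,0) = φ(x,0) = exp(-2x²).
Solve for u:
  By method of characteristics (waves move right with speed 2):
  Along characteristics x - 2t = const, u is constant, so u(x,t) = f(x - 2t) with f = u(·, 0).
Hence u(x,t) = exp(-2(-2t + x)²).
Transform back: φ(x,t) = exp(-t)u(x,t).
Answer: φ(x, t) = exp(-t)exp(-2(-2t + x)²)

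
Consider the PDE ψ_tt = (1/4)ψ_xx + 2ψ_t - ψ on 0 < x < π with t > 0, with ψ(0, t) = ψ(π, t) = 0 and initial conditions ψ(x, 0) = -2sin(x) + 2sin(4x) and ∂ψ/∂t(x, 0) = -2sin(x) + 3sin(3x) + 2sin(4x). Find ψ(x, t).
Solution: Substitute ψ = exp(t)u, i.e. u = exp(-t)ψ.
By the product rule, ψ_t = exp(t)(u_t + u), ψ_tt = exp(t)(u_tt + 2u_t + u), ψ_xx = exp(t)u_xx.
Substituting into the PDE and dividing by exp(t): u_tt + 2u_t + u = (1/4)u_xx + 2(u_t + u) - u.
The lower-order terms cancel, leaving the standard wave equation u_tt = (1/4)u_xx.
Initial data for u: u(x,0) = ψ(x,0) = -2sin(x) + 2sin(4x); u_t(x,0) = ψ_t(x,0) - ψ(x,0) = 3sin(3x). The boundary conditions carry over: u(0,t) = u(π,t) = 0.
Solve for u:
  Using separation of variables u = X(x)T(t):
  Eigenfunctions: sin(nx), n = 1, 2, 3, ...
  General solution: u(x, t) = Σ [A_n cos(n t/2) + B_n sin(n t/2)] sin(nx)
  From u(x,0) = -2sin(x) + 2sin(4x): A_1=-2, A_4=2. From u_t(x,0) = 3sin(3x), using u_t(x,0) = Σ ω_n B_n sin(nx) with ω_n = n/2: B_3 = 3/(3/2) = 2.
Hence u(x,t) = 2sin(3t/2)sin(3x) - 2sin(x)cos(t/2) + 2sin(4x)cos(2t).
Transform back: ψ(x,t) = exp(t)u(x,t).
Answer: ψ(x, t) = 2exp(t)sin(3t/2)sin(3x) - 2exp(t)sin(x)cos(t/2) + 2exp(t)sin(4x)cos(2t)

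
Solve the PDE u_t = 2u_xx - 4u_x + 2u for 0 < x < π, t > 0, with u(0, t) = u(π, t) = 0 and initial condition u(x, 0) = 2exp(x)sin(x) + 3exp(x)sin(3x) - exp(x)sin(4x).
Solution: Substitute u = exp(x)w.
Then u_x = exp(x)(w_x + w), u_xx = exp(x)(w_xx + 2w_x + w), u_t = exp(x)w_t; substituting and dividing by exp(x), the lower-order terms cancel: w_t = 2w_xx (standard heat equation).
Data for w: w(x,0) = exp(-x)u(x,0) = 2sin(x) + 3sin(3x) - sin(4x). The boundary conditions carry over: w(0,t) = w(π,t) = 0.
Separating variables: w = Σ c_n exp(-2n²t) sin(nx). From w(x,0) = 2sin(x) + 3sin(3x) - sin(4x): c_1=2, c_3=3, c_4=-1.
So w(x,t) = 2exp(-2t)sin(x) + 3exp(-18t)sin(3x) - exp(-32t)sin(4x), and u(x,t) = exp(x)w(x,t).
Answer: u(x, t) = 2exp(-2t)exp(x)sin(x) + 3exp(-18t)exp(x)sin(3x) - exp(-32t)exp(x)sin(4x)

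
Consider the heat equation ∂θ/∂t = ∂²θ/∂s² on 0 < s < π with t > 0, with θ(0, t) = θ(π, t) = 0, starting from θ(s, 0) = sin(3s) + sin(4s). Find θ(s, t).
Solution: Using separation of variables θ = X(s)G(t):
Eigenfunctions: sin(ns), n = 1, 2, 3, ...
General solution: θ(s, t) = Σ c_n sin(ns) exp(-n² t)
Matching θ(s,0) = sin(3s) + sin(4s) term by term: c_3=1, c_4=1.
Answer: θ(s, t) = exp(-9t)sin(3s) + exp(-16t)sin(4s)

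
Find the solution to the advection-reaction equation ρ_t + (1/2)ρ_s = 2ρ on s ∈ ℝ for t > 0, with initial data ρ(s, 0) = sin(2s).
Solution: Substitute ρ = exp(2t)u.
Then ρ_t = exp(2t)(u_t + 2u), ρ_s = exp(2t)u_s; substituting and dividing by exp(2t), the lower-order terms cancel: u_t + (1/2)u_s = 0 (standard advection equation).
Data for u: u(s,0) = ρ(s,0) = sin(2s).
By characteristics (ds/dt = 1/2), u(s,t) = f(s - (1/2)t) with f = u(·, 0).
So u(s,t) = sin(2s - t), and ρ(s,t) = exp(2t)u(s,t).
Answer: ρ(s, t) = exp(2t)sin(2s - t)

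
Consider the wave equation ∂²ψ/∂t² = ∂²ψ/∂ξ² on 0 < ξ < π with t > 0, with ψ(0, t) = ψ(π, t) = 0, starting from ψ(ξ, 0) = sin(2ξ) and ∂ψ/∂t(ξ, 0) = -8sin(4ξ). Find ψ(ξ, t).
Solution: Using separation of variables ψ = X(ξ)T(t):
Eigenfunctions: sin(nξ), n = 1, 2, 3, ...
General solution: ψ(ξ, t) = Σ [A_n cos(n t) + B_n sin(n t)] sin(nξ)
From ψ(ξ,0) = sin(2ξ): A_2=1. From ψ_t(ξ,0) = -8sin(4ξ), using ψ_t(ξ,0) = Σ ω_n B_n sin(nξ) with ω_n = n: B_4 = (-8)/4 = -2.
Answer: ψ(ξ, t) = -2sin(4t)sin(4ξ) + sin(2ξ)cos(2t)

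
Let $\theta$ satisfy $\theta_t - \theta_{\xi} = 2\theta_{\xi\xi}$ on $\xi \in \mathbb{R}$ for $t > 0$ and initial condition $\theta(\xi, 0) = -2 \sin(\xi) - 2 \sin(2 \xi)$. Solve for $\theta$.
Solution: Moving frame: $\eta = \xi + t$, $\sigma = t$, $\theta = u(\eta,\sigma)$, so $\theta_t = u_{\sigma} + u_{\eta}$ and $\theta_{\xi\xi} = u_{\eta\eta}$.
Hence $\theta_t - \theta_{\xi} = u_{\sigma}$ and the PDE becomes the heat equation $u_{\sigma} = 2u_{\eta\eta}$ on $\eta \in \mathbb{R}$.
Initial data: $u(\eta,0) = \theta(\eta,0) = -2 \sin(\eta) - 2 \sin(2 \eta)$. Each mode $\sin(n\eta)$ decays as $e^{-2n^2\sigma}$ on $\mathbb{R}$, so $u(\eta,\sigma) = \sum c_n e^{-2n^2\sigma} \sin(n\eta)$ with $c_1=-2, c_2=-2$: $u(\eta,\sigma) = -2 e^{-2 \sigma} \sin(\eta) - 2 e^{-8 \sigma} \sin(2 \eta)$.
Substituting back: $\theta(\xi,t) = u(\xi + t, t)$.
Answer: $\theta(\xi, t) = -2 e^{-2 t} \sin(\xi + t) - 2 e^{-8 t} \sin(2 \xi + 2 t)$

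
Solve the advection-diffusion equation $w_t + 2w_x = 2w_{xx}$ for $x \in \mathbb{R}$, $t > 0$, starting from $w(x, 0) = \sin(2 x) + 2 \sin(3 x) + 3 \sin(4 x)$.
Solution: Moving frame: $\eta = x - 2t$, $\sigma = t$, $w = u(\eta,\sigma)$, so $w_t = u_{\sigma} - 2u_{\eta}$ and $w_{xx} = u_{\eta\eta}$.
Hence $w_t + 2w_x = u_{\sigma}$ and the PDE becomes the heat equation $u_{\sigma} = 2u_{\eta\eta}$ on $\eta \in \mathbb{R}$.
Initial data: $u(\eta,0) = w(\eta,0) = \sin(2 \eta) + 2 \sin(3 \eta) + 3 \sin(4 \eta)$. Each mode $\sin(n\eta)$ decays as $e^{-2n^2\sigma}$ on $\mathbb{R}$, so $u(\eta,\sigma) = \sum c_n e^{-2n^2\sigma} \sin(n\eta)$ with $c_2=1, c_3=2, c_4=3$: $u(\eta,\sigma) = e^{-8 \sigma} \sin(2 \eta) + 2 e^{-18 \sigma} \sin(3 \eta) + 3 e^{-32 \sigma} \sin(4 \eta)$.
Substituting back: $w(x,t) = u(x - 2t, t)$.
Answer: $w(x, t) = - e^{-8 t} \sin(4 t - 2 x) - 2 e^{-18 t} \sin(6 t - 3 x) - 3 e^{-32 t} \sin(8 t - 4 x)$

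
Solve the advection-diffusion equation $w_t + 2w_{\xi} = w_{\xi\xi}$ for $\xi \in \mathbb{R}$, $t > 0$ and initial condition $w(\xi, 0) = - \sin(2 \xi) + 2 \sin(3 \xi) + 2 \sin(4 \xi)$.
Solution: Change to a moving frame: let $\eta = \xi - 2t$, $\sigma = t$ and write $w(\xi,t) = u(\eta,\sigma)$.
By the chain rule $w_t = u_{\sigma} - 2u_{\eta}$, $w_{\xi} = u_{\eta}$, $w_{\xi\xi} = u_{\eta\eta}$.
Then $w_t + 2w_{\xi} = u_{\sigma}$: the advection term cancels and the PDE becomes the heat equation $u_{\sigma} = u_{\eta\eta}$ on $\eta \in \mathbb{R}$.
Initial data: $u(\eta,0) = w(\eta,0) = - \sin(2 \eta) + 2 \sin(3 \eta) + 2 \sin(4 \eta)$.
On $\eta \in \mathbb{R}$ each mode satisfies $(\sin(n\eta))'' = -n^2 \sin(n\eta)$, so $e^{-n^2\sigma} \sin(n\eta)$ solves the heat equation; by superposition $u(\eta,\sigma) = \sum c_n e^{-n^2\sigma} \sin(n\eta)$.
Reading off the coefficients: $c_2=-1, c_3=2, c_4=2$, so $u(\eta,\sigma) = - e^{-4 \sigma} \sin(2 \eta) + 2 e^{-9 \sigma} \sin(3 \eta) + 2 e^{-16 \sigma} \sin(4 \eta)$.
Substituting back $\eta = \xi - 2t$, $\sigma = t$: $w(\xi,t) = u(\xi - 2t, t)$.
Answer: $w(\xi, t) = - e^{-4 t} \sin(2 \xi - 4 t) + 2 e^{-9 t} \sin(3 \xi - 6 t) + 2 e^{-16 t} \sin(4 \xi - 8 t)$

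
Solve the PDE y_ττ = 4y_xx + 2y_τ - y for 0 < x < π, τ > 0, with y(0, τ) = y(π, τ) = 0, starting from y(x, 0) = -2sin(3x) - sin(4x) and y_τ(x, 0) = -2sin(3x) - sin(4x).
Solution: Substitute y = exp(τ)u.
Then y_τ = exp(τ)(u_τ + u), y_ττ = exp(τ)(u_ττ + 2u_τ + u), y_xx = exp(τ)u_xx; substituting and dividing by exp(τ), the lower-order terms cancel: u_ττ = 4u_xx (standard wave equation).
Data for u: u(x,0) = y(x,0) = -2sin(3x) - sin(4x); u_τ(x,0) = y_τ(x,0) - y(x,0) = 0. The boundary conditions carry over: u(0,τ) = u(π,τ) = 0.
Separating variables: u = Σ [A_n cos(ω_n τ) + B_n sin(ω_n τ)] sin(nx), ω_n = 2n. From ICs: A_3=-2, A_4=-1.
So u(x,τ) = -2sin(3x)cos(6τ) - sin(4x)cos(8τ), and y(x,τ) = exp(τ)u(x,τ).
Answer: y(x, τ) = -2exp(τ)sin(3x)cos(6τ) - exp(τ)sin(4x)cos(8τ)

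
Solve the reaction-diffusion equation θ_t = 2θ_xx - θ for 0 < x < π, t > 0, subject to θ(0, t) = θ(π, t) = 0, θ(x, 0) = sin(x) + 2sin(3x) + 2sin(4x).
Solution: Substitute θ = exp(-t)u.
Then θ_t = exp(-t)(u_t - u), θ_xx = exp(-t)u_xx; substituting and dividing by exp(-t), the lower-order terms cancel: u_t = 2u_xx (standard heat equation).
Data for u: u(x,0) = θ(x,0) = sin(x) + 2sin(3x) + 2sin(4x). The boundary conditions carry over: u(0,t) = u(π,t) = 0.
Separating variables: u = Σ c_n exp(-2n²t) sin(nx). From u(x,0) = sin(x) + 2sin(3x) + 2sin(4x): c_1=1, c_3=2, c_4=2.
So u(x,t) = exp(-2t)sin(x) + 2exp(-18t)sin(3x) + 2exp(-32t)sin(4x), and θ(x,t) = exp(-t)u(x,t).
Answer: θ(x, t) = exp(-3t)sin(x) + 2exp(-19t)sin(3x) + 2exp(-33t)sin(4x)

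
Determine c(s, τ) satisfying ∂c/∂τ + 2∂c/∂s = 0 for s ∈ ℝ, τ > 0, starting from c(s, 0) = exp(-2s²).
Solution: By method of characteristics (waves move right with speed 2):
Along characteristics s - 2τ = const, c is constant, so c(s,τ) = f(s - 2τ) with f = c(·, 0).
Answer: c(s, τ) = exp(-2(s - 2τ)²)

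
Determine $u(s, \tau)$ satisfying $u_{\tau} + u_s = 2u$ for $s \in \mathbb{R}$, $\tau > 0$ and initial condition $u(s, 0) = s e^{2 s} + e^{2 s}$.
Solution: Substitute $u = e^{2s}w$.
Then $u_s = e^{2s}(w_s + 2w)$, $u_{\tau} = e^{2s}w_{\tau}$; substituting and dividing by $e^{2s}$, the lower-order terms cancel: $w_{\tau} + w_s = 0$ (standard advection equation).
Data for $w$: $w(s,0) = e^{-2s}u(s,0) = s + 1$.
By characteristics ($ds/d\tau = 1$), $w(s,\tau) = f(s - \tau)$ with $f = w( \cdot , 0)$.
So $w(s,\tau) = s - \tau + 1$, and $u(s,\tau) = e^{2s}w(s,\tau)$.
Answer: $u(s, \tau) = - \tau e^{2 s} + s e^{2 s} + e^{2 s}$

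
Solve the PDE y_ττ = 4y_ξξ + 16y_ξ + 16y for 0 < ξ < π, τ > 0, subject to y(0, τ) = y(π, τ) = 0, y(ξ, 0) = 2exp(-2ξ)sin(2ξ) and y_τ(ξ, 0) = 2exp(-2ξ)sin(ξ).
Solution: Substitute y = exp(-2ξ)u.
Then y_ξ = exp(-2ξ)(u_ξ - 2u), y_ξξ = exp(-2ξ)(u_ξξ - 4u_ξ + 4u), y_ττ = exp(-2ξ)u_ττ; substituting and dividing by exp(-2ξ), the lower-order terms cancel: u_ττ = 4u_ξξ (standard wave equation).
Data for u: u(ξ,0) = exp(2ξ)y(ξ,0) = 2sin(2ξ); u_τ(ξ,0) = exp(2ξ)y_τ(ξ,0) = 2sin(ξ). The boundary conditions carry over: u(0,τ) = u(π,τ) = 0.
Separating variables: u = Σ [A_n cos(ω_n τ) + B_n sin(ω_n τ)] sin(nξ), ω_n = 2n. From ICs (B_n = velocity coefficient / ω_n): A_2=2, B_1=1.
So u(ξ,τ) = sin(ξ)sin(2τ) + 2sin(2ξ)cos(4τ), and y(ξ,τ) = exp(-2ξ)u(ξ,τ).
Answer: y(ξ, τ) = exp(-2ξ)sin(ξ)sin(2τ) + 2exp(-2ξ)sin(2ξ)cos(4τ)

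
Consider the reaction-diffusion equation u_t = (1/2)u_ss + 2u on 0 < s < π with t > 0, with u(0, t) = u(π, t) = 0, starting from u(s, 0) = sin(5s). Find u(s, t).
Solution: Substitute u = exp(2t)w.
Then u_t = exp(2t)(w_t + 2w), u_ss = exp(2t)w_ss; substituting and dividing by exp(2t), the lower-order terms cancel: w_t = (1/2)w_ss (standard heat equation).
Data for w: w(s,0) = u(s,0) = sin(5s). The boundary conditions carry over: w(0,t) = w(π,t) = 0.
Separating variables: w = Σ c_n exp(-n²t/2) sin(ns). From w(s,0) = sin(5s): c_5=1.
So w(s,t) = exp(-25t/2)sin(5s), and u(s,t) = exp(2t)w(s,t).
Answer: u(s, t) = exp(-21t/2)sin(5s)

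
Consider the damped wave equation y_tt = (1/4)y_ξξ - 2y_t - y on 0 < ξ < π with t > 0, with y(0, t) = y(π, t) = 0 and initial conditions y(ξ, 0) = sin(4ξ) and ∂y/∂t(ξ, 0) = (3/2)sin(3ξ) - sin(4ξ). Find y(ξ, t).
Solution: Substitute y = exp(-t)u.
Then y_t = exp(-t)(u_t - u), y_tt = exp(-t)(u_tt - 2u_t + u), y_ξξ = exp(-t)u_ξξ; substituting and dividing by exp(-t), the lower-order terms cancel: u_tt = (1/4)u_ξξ (standard wave equation).
Data for u: u(ξ,0) = y(ξ,0) = sin(4ξ); u_t(ξ,0) = y_t(ξ,0) + y(ξ,0) = (3/2)sin(3ξ). The boundary conditions carry over: u(0,t) = u(π,t) = 0.
Separating variables: u = Σ [A_n cos(ω_n t) + B_n sin(ω_n t)] sin(nξ), ω_n = n/2. From ICs (B_n = velocity coefficient / ω_n): A_4=1, B_3=1.
So u(ξ,t) = sin(3t/2)sin(3ξ) + sin(4ξ)cos(2t), and y(ξ,t) = exp(-t)u(ξ,t).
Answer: y(ξ, t) = exp(-t)sin(3t/2)sin(3ξ) + exp(-t)sin(4ξ)cos(2t)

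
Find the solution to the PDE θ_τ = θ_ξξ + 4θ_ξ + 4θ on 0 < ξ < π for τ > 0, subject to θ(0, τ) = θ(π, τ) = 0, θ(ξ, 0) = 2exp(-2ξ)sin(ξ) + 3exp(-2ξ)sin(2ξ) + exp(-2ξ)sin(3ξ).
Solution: Substitute θ = exp(-2ξ)u, i.e. u = exp(2ξ)θ.
By the product rule, θ_ξ = exp(-2ξ)(u_ξ - 2u), θ_ξξ = exp(-2ξ)(u_ξξ - 4u_ξ + 4u), θ_τ = exp(-2ξ)u_τ.
Substituting into the PDE and dividing by exp(-2ξ): u_τ = (u_ξξ - 4u_ξ + 4u) + 4(u_ξ - 2u) + 4u.
The lower-order terms cancel, leaving the standard heat equation u_τ = u_ξξ.
Initial data for u: u(ξ,0) = exp(2ξ)θ(ξ,0) = 2sin(ξ) + 3sin(2ξ) + sin(3ξ). The boundary conditions carry over: u(0,τ) = u(π,τ) = 0.
Solve for u:
  Using separation of variables u = X(ξ)G(τ):
  Eigenfunctions: sin(nξ), n = 1, 2, 3, ...
  General solution: u(ξ, τ) = Σ c_n sin(nξ) exp(-n² τ)
  Matching u(ξ,0) = 2sin(ξ) + 3sin(2ξ) + sin(3ξ) term by term: c_1=2, c_2=3, c_3=1.
Hence u(ξ,τ) = 2exp(-τ)sin(ξ) + 3exp(-4τ)sin(2ξ) + exp(-9τ)sin(3ξ).
Transform back: θ(ξ,τ) = exp(-2ξ)u(ξ,τ).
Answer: θ(ξ, τ) = 2exp(-2ξ)exp(-τ)sin(ξ) + 3exp(-2ξ)exp(-4τ)sin(2ξ) + exp(-2ξ)exp(-9τ)sin(3ξ)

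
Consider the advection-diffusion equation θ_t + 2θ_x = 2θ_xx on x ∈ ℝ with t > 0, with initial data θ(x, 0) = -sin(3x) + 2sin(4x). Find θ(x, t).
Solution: Moving frame: η = x - 2t, σ = t, θ = u(η,σ), so θ_t = u_σ - 2u_η and θ_xx = u_ηη.
Hence θ_t + 2θ_x = u_σ and the PDE becomes the heat equation u_σ = 2u_ηη on η ∈ ℝ.
Initial data: u(η,0) = θ(η,0) = -sin(3η) + 2sin(4η). Each mode sin(nη) decays as exp(-2n²σ) on ℝ, so u(η,σ) = Σ c_n exp(-2n²σ) sin(nη) with c_3=-1, c_4=2: u(η,σ) = -exp(-18σ)sin(3η) + 2exp(-32σ)sin(4η).
Substituting back: θ(x,t) = u(x - 2t, t).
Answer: θ(x, t) = exp(-18t)sin(6t - 3x) - 2exp(-32t)sin(8t - 4x)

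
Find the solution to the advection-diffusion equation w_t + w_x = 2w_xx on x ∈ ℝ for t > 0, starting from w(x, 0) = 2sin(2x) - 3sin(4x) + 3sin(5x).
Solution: Moving frame: η = x - t, σ = t, w = u(η,σ), so w_t = u_σ - u_η and w_xx = u_ηη.
Hence w_t + w_x = u_σ and the PDE becomes the heat equation u_σ = 2u_ηη on η ∈ ℝ.
Initial data: u(η,0) = w(η,0) = 2sin(2η) - 3sin(4η) + 3sin(5η). Each mode sin(nη) decays as exp(-2n²σ) on ℝ, so u(η,σ) = Σ c_n exp(-2n²σ) sin(nη) with c_2=2, c_4=-3, c_5=3: u(η,σ) = 2exp(-8σ)sin(2η) - 3exp(-32σ)sin(4η) + 3exp(-50σ)sin(5η).
Substituting back: w(x,t) = u(x - t, t).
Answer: w(x, t) = -2exp(-8t)sin(2t - 2x) + 3exp(-32t)sin(4t - 4x) - 3exp(-50t)sin(5t - 5x)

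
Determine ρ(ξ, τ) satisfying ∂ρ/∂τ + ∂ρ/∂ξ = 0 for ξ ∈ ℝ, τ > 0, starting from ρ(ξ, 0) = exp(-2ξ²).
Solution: By characteristics (dξ/dτ = 1), ρ(ξ,τ) = f(ξ - τ) with f = ρ(·, 0).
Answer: ρ(ξ, τ) = exp(-2(ξ - τ)²)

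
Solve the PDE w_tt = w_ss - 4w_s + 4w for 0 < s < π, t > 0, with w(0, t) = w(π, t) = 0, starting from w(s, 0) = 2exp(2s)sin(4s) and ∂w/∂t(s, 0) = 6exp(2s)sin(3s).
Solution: Substitute w = exp(2s)u, i.e. u = exp(-2s)w.
By the product rule, w_s = exp(2s)(u_s + 2u), w_ss = exp(2s)(u_ss + 4u_s + 4u), w_tt = exp(2s)u_tt.
Substituting into the PDE and dividing by exp(2s): u_tt = (u_ss + 4u_s + 4u) - 4(u_s + 2u) + 4u.
The lower-order terms cancel, leaving the standard wave equation u_tt = u_ss.
Initial data for u: u(s,0) = exp(-2s)w(s,0) = 2sin(4s); u_t(s,0) = exp(-2s)w_t(s,0) = 6sin(3s). The boundary conditions carry over: u(0,t) = u(π,t) = 0.
Solve for u:
  Using separation of variables u = X(s)T(t):
  Eigenfunctions: sin(ns), n = 1, 2, 3, ...
  General solution: u(s, t) = Σ [A_n cos(n t) + B_n sin(n t)] sin(ns)
  From u(s,0) = 2sin(4s): A_4=2. From u_t(s,0) = 6sin(3s), using u_t(s,0) = Σ ω_n B_n sin(ns) with ω_n = n: B_3 = 6/3 = 2.
Hence u(s,t) = 2sin(3s)sin(3t) + 2sin(4s)cos(4t).
Transform back: w(s,t) = exp(2s)u(s,t).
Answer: w(s, t) = 2exp(2s)sin(3s)sin(3t) + 2exp(2s)sin(4s)cos(4t)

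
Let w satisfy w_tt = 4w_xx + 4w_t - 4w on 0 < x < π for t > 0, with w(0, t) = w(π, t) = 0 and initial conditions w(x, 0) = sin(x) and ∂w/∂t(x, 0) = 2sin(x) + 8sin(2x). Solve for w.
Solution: Substitute w = exp(2t)u, i.e. u = exp(-2t)w.
By the product rule, w_t = exp(2t)(u_t + 2u), w_tt = exp(2t)(u_tt + 4u_t + 4u), w_xx = exp(2t)u_xx.
Substituting into the PDE and dividing by exp(2t): u_tt + 4u_t + 4u = 4u_xx + 4(u_t + 2u) - 4u.
The lower-order terms cancel, leaving the standard wave equation u_tt = 4u_xx.
Initial data for u: u(x,0) = w(x,0) = sin(x); u_t(x,0) = w_t(x,0) - 2w(x,0) = 8sin(2x). The boundary conditions carry over: u(0,t) = u(π,t) = 0.
Solve for u:
  Using separation of variables u = X(x)T(t):
  Eigenfunctions: sin(nx), n = 1, 2, 3, ...
  General solution: u(x, t) = Σ [A_n cos(2n t) + B_n sin(2n t)] sin(nx)
  From u(x,0) = sin(x): A_1=1. From u_t(x,0) = 8sin(2x), using u_t(x,0) = Σ ω_n B_n sin(nx) with ω_n = 2n: B_2 = 8/4 = 2.
Hence u(x,t) = 2sin(4t)sin(2x) + sin(x)cos(2t).
Transform back: w(x,t) = exp(2t)u(x,t).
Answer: w(x, t) = 2exp(2t)sin(4t)sin(2x) + exp(2t)sin(x)cos(2t)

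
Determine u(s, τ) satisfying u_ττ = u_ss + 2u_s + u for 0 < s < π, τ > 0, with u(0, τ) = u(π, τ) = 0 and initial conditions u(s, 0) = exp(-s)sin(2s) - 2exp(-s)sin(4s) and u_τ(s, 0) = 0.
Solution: Substitute u = exp(-s)w.
Then u_s = exp(-s)(w_s - w), u_ss = exp(-s)(w_ss - 2w_s + w), u_ττ = exp(-s)w_ττ; substituting and dividing by exp(-s), the lower-order terms cancel: w_ττ = w_ss (standard wave equation).
Data for w: w(s,0) = exp(s)u(s,0) = sin(2s) - 2sin(4s); w_τ(s,0) = exp(s)u_τ(s,0) = 0. The boundary conditions carry over: w(0,τ) = w(π,τ) = 0.
Separating variables: w = Σ [A_n cos(ω_n τ) + B_n sin(ω_n τ)] sin(ns), ω_n = n. From ICs: A_2=1, A_4=-2.
So w(s,τ) = sin(2s)cos(2τ) - 2sin(4s)cos(4τ), and u(s,τ) = exp(-s)w(s,τ).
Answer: u(s, τ) = exp(-s)sin(2s)cos(2τ) - 2exp(-s)sin(4s)cos(4τ)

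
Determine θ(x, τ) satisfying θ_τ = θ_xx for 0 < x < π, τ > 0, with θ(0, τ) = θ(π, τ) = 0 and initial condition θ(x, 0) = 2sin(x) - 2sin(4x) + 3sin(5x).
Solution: Separating variables: θ = Σ c_n exp(-n²τ) sin(nx). From θ(x,0) = 2sin(x) - 2sin(4x) + 3sin(5x): c_1=2, c_4=-2, c_5=3.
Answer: θ(x, τ) = 2exp(-τ)sin(x) - 2exp(-16τ)sin(4x) + 3exp(-25τ)sin(5x)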